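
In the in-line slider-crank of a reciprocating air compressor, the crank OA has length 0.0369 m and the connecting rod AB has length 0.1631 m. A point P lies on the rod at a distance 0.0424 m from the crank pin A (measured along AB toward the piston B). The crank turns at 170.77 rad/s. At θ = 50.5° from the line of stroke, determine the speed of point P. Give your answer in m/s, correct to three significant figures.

5.85

ω = 170.8 rad/s.  Crank-pin speed |V_A| = rω = 6.3014 m/s, perpendicular to OA.
Rod angle: sinφ = −(r/L) sinθ ⇒ φ = -10.054°; ω_rod = −rω cosθ/√(L²−r²sin²θ) = -24.958 rad/s.
V_P = V_A + ω_rod × AP, with AP = 0.0424 m along the rod.
Components: V_Px = −rω sinθ − a·ω_rod·sinφ = -5.0471 m/s;  V_Py = rω cosθ + a·ω_rod·cosφ = +2.9662 m/s.
|V_P| = √(V_Px² + V_Py²) = 5.8542 m/s.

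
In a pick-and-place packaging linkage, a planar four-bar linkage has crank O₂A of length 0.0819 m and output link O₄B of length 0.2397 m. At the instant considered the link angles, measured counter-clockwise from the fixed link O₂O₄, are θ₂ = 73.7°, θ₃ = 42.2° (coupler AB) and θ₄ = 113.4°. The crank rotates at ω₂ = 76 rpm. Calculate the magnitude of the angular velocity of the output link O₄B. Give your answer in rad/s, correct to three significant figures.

ω₂ = 7.959 rad/s (from 76 rpm).
Differentiating the loop-closure r₂e^{iθ₂}+r₃e^{iθ₃}=r₁+r₄e^{iθ₄} gives r₂ω₂e^{iθ₂}+r₃ω₃e^{iθ₃}=r₄ω₄e^{iθ₄}.
Eliminating the other unknown: ω₄ = r₂ω₂ sin(θ₂−θ₃) / [r₄ sin(θ₄−θ₃)].
Numerator sine = +0.52250; denominator sine = +0.94665.
Result = 0.0819·7.959·(+0.52250) / (0.2397·(+0.94665)) = +1.5009 rad/s; magnitude 1.5009 rad/s.

1.50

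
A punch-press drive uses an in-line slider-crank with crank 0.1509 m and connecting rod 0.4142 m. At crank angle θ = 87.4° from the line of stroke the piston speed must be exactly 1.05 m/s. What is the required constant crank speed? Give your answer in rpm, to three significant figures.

65.4

For an in-line slider-crank, |v_piston| = rω|sinθ|·[1 + r cosθ/√(L² − r² sin²θ)].
With r = 0.1509 m, L = 0.4142 m, θ = 87.4°: the bracketed kinematic factor |dx/dθ| = 0.15342 m.
ω = v/|dx/dθ| = 1.05/0.15342 = 6.844 rad/s.
N = 60ω/(2π) = 65.355 rpm.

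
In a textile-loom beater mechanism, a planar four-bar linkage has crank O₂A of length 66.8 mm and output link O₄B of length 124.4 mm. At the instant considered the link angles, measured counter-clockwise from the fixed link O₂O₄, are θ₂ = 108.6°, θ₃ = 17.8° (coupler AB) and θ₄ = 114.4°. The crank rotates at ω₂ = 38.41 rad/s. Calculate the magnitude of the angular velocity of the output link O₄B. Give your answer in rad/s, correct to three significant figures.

20.8

ω₂ = 38.41 rad/s
Differentiating the loop-closure r₂e^{iθ₂}+r₃e^{iθ₃}=r₁+r₄e^{iθ₄} gives r₂ω₂e^{iθ₂}+r₃ω₃e^{iθ₃}=r₄ω₄e^{iθ₄}.
Eliminating the other unknown: ω₄ = r₂ω₂ sin(θ₂−θ₃) / [r₄ sin(θ₄−θ₃)].
Numerator sine = +0.99990; denominator sine = +0.99337.
Result = 0.0668·38.41·(+0.99990) / (0.1244·(+0.99337)) = +20.761 rad/s; magnitude 20.761 rad/s.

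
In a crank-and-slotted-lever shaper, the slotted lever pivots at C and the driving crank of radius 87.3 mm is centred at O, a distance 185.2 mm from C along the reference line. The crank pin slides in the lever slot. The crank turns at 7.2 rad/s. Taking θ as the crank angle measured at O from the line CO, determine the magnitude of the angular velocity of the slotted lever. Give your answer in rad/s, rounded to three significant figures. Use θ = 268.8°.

1.27

ω = 7.2 rad/s
Crank pin A relative to C: A = (d + r cosθ, r sinθ); lever angle φ = atan2(r sinθ, d + r cosθ).
Differentiating tanφ: φ̇ = rω(d cosθ + r)/(d² + r² + 2dr cosθ).
d² + r² + 2dr cosθ = |CA|² = 0.0412431 m²;  d cosθ + r = +0.083421 m.
|ω_lever| = |0.0873·7.2·+0.083421| / 0.0412431 = 1.2714 rad/s.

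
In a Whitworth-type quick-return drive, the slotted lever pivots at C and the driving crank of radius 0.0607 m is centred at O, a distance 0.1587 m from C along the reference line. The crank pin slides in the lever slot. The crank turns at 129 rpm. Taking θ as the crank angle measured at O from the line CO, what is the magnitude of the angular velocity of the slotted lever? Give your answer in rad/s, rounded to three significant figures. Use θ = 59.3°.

ω = 13.51 rad/s (from 129 rpm).
Crank pin A relative to C: A = (d + r cosθ, r sinθ); lever angle φ = atan2(r sinθ, d + r cosθ).
Differentiating tanφ: φ̇ = rω(d cosθ + r)/(d² + r² + 2dr cosθ).
d² + r² + 2dr cosθ = |CA|² = 0.0387064 m²;  d cosθ + r = +0.14172 m.
|ω_lever| = |0.0607·13.51·+0.14172| / 0.0387064 = 3.0024 rad/s.

3.00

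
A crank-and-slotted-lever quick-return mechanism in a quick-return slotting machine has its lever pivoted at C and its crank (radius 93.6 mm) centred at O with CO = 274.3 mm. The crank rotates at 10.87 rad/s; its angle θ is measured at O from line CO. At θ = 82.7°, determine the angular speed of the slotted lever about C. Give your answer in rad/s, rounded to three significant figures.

1.44

ω = 10.87 rad/s
Crank pin A relative to C: A = (d + r cosθ, r sinθ); lever angle φ = atan2(r sinθ, d + r cosθ).
Differentiating tanφ: φ̇ = rω(d cosθ + r)/(d² + r² + 2dr cosθ).
d² + r² + 2dr cosθ = |CA|² = 0.0905261 m²;  d cosθ + r = +0.12845 m.
|ω_lever| = |0.0936·10.87·+0.12845| / 0.0905261 = 1.4437 rad/s.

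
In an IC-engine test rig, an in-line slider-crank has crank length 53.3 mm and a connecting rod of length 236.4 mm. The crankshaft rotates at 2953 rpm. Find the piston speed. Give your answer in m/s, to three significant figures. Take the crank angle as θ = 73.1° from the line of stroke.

ω = 2π·2953/60 = 309.2 rad/s
For an in-line slider-crank, x = r cosθ + √(L² − r² sin²θ), so v = −rω sinθ·[1 + r cosθ/√(L² − r² sin²θ)].
With r = 0.0533 m, L = 0.2364 m, θ = 73.1°: √(L² − r² sin²θ) = 0.23083 m.
v = −0.0533·309.2·0.95681·[1 + 0.0533·0.29070/0.23083] = -16.829 m/s.
|v| = 16.829 m/s.

16.8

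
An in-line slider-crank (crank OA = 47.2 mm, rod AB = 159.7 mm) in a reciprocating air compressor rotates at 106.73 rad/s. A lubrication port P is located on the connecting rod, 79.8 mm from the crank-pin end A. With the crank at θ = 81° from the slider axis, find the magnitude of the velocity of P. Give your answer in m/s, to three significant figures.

ω = 106.7 rad/s.  Crank-pin speed |V_A| = rω = 5.0377 m/s, perpendicular to OA.
Rod angle: sinφ = −(r/L) sinθ ⇒ φ = -16.973°; ω_rod = −rω cosθ/√(L²−r²sin²θ) = -5.1594 rad/s.
V_P = V_A + ω_rod × AP, with AP = 0.0798 m along the rod.
Components: V_Px = −rω sinθ − a·ω_rod·sinφ = -5.0958 m/s;  V_Py = rω cosθ + a·ω_rod·cosφ = +0.39428 m/s.
|V_P| = √(V_Px² + V_Py²) = 5.1111 m/s.

5.11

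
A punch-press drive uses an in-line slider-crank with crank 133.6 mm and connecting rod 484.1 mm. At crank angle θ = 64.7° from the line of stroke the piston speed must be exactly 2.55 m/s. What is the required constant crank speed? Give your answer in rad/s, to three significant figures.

For an in-line slider-crank, |v_piston| = rω|sinθ|·[1 + r cosθ/√(L² − r² sin²θ)].
With r = 0.1336 m, L = 0.4841 m, θ = 64.7°: the bracketed kinematic factor |dx/dθ| = 0.1355 m.
ω = v/|dx/dθ| = 2.55/0.1355 = 18.82 rad/s.

18.8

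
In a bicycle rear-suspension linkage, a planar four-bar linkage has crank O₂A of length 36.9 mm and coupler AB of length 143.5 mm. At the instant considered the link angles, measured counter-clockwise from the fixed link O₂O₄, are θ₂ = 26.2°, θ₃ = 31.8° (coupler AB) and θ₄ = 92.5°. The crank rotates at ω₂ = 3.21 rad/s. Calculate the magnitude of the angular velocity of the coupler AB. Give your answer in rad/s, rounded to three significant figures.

0.867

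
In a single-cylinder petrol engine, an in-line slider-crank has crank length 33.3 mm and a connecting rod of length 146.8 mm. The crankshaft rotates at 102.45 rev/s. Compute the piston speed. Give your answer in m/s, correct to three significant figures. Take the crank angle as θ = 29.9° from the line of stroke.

ω = 2π·102 = 643.7 rad/s
For an in-line slider-crank, x = r cosθ + √(L² − r² sin²θ), so v = −rω sinθ·[1 + r cosθ/√(L² − r² sin²θ)].
With r = 0.0333 m, L = 0.1468 m, θ = 29.9°: √(L² − r² sin²θ) = 0.14586 m.
v = −0.0333·643.7·0.49849·[1 + 0.0333·0.86690/0.14586] = -12.8 m/s.
|v| = 12.8 m/s.

12.8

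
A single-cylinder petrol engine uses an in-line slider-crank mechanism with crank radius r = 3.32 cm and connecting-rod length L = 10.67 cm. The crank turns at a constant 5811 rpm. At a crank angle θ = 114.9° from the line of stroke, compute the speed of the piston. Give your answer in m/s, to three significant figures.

15.8

ω = 2π·5811/60 = 608.5 rad/s
For an in-line slider-crank, x = r cosθ + √(L² − r² sin²θ), so v = −rω sinθ·[1 + r cosθ/√(L² − r² sin²θ)].
With r = 0.0332 m, L = 0.1067 m, θ = 114.9°: √(L² − r² sin²θ) = 0.10236 m.
v = −0.0332·608.5·0.90704·[1 + 0.0332·-0.42104/0.10236] = -15.823 m/s.
|v| = 15.823 m/s.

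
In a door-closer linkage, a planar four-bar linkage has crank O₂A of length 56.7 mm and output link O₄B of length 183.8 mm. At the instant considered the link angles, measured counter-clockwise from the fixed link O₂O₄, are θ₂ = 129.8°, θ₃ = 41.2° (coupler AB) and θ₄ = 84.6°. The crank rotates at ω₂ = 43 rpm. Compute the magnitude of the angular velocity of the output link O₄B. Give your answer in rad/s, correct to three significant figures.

ω₂ = 4.503 rad/s (from 43 rpm).
Differentiating the loop-closure r₂e^{iθ₂}+r₃e^{iθ₃}=r₁+r₄e^{iθ₄} gives r₂ω₂e^{iθ₂}+r₃ω₃e^{iθ₃}=r₄ω₄e^{iθ₄}.
Eliminating the other unknown: ω₄ = r₂ω₂ sin(θ₂−θ₃) / [r₄ sin(θ₄−θ₃)].
Numerator sine = +0.99970; denominator sine = +0.68709.
Result = 0.0567·4.503·(+0.99970) / (0.1838·(+0.68709)) = +2.0211 rad/s; magnitude 2.0211 rad/s.

2.02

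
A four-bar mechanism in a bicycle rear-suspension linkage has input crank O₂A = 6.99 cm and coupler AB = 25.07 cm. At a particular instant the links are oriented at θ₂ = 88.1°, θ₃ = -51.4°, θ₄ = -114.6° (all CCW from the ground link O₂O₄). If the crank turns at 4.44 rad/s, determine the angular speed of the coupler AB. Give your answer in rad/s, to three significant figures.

ω₂ = 4.44 rad/s
Differentiating the loop-closure r₂e^{iθ₂}+r₃e^{iθ₃}=r₁+r₄e^{iθ₄} gives r₂ω₂e^{iθ₂}+r₃ω₃e^{iθ₃}=r₄ω₄e^{iθ₄}.
Eliminating the other unknown: ω₃ = r₂ω₂ sin(θ₄−θ₂) / [r₃ sin(θ₃−θ₄)].
Numerator sine = +0.38591; denominator sine = +0.89259.
Result = 0.0699·4.44·(+0.38591) / (0.2507·(+0.89259)) = +0.53523 rad/s; magnitude 0.53523 rad/s.

0.535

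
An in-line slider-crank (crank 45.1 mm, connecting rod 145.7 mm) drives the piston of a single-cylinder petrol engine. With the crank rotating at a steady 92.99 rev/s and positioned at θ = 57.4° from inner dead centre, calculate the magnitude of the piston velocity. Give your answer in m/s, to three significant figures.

26.0

ω = 2π·93 = 584.3 rad/s
For an in-line slider-crank, x = r cosθ + √(L² − r² sin²θ), so v = −rω sinθ·[1 + r cosθ/√(L² − r² sin²θ)].
With r = 0.0451 m, L = 0.1457 m, θ = 57.4°: √(L² − r² sin²θ) = 0.14066 m.
v = −0.0451·584.3·0.84245·[1 + 0.0451·0.53877/0.14066] = -26.034 m/s.
|v| = 26.034 m/s.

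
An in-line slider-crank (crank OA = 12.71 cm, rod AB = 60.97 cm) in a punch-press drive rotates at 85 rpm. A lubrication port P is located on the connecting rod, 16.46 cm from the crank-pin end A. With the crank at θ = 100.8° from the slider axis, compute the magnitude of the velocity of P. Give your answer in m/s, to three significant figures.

ω = 8.901 rad/s.  Crank-pin speed |V_A| = rω = 1.1313 m/s, perpendicular to OA.
Rod angle: sinφ = −(r/L) sinθ ⇒ φ = -11.816°; ω_rod = −rω cosθ/√(L²−r²sin²θ) = +0.35523 rad/s.
V_P = V_A + ω_rod × AP, with AP = 0.1646 m along the rod.
Components: V_Px = −rω sinθ − a·ω_rod·sinφ = -1.0993 m/s;  V_Py = rω cosθ + a·ω_rod·cosφ = -0.15476 m/s.
|V_P| = √(V_Px² + V_Py²) = 1.1102 m/s.

1.11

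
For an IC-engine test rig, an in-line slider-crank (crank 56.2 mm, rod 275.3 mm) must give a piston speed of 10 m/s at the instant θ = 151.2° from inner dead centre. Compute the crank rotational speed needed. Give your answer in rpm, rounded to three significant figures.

For an in-line slider-crank, |v_piston| = rω|sinθ|·[1 + r cosθ/√(L² − r² sin²θ)].
With r = 0.0562 m, L = 0.2753 m, θ = 151.2°: the bracketed kinematic factor |dx/dθ| = 0.022208 m.
ω = v/|dx/dθ| = 10/0.022208 = 450.3 rad/s.
N = 60ω/(2π) = 4300 rpm.

4300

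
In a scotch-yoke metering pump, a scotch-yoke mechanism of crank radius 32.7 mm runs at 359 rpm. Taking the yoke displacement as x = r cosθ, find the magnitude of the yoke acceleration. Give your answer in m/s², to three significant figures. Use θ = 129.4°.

ω = 37.59 rad/s (from 359 rpm).
x = r cosθ ⇒ ẍ = −rω² cosθ (ω constant).
|a| = rω²|cosθ| = 0.0327·(37.59)²·|cos 129.4°| = 29.335 m/s².

29.3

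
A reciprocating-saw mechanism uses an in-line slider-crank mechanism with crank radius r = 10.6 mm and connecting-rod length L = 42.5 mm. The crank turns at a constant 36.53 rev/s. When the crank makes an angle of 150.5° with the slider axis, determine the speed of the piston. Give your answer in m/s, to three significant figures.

ω = 2π·36.5 = 229.5 rad/s
For an in-line slider-crank, x = r cosθ + √(L² − r² sin²θ), so v = −rω sinθ·[1 + r cosθ/√(L² − r² sin²θ)].
With r = 0.0106 m, L = 0.0425 m, θ = 150.5°: √(L² − r² sin²θ) = 0.042178 m.
v = −0.0106·229.5·0.49242·[1 + 0.0106·-0.87036/0.042178] = -0.936 m/s.
|v| = 0.936 m/s.

0.936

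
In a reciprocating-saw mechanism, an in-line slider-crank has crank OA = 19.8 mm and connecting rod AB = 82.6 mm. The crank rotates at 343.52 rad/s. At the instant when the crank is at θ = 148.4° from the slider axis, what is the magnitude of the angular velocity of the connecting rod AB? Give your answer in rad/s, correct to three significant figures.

70.7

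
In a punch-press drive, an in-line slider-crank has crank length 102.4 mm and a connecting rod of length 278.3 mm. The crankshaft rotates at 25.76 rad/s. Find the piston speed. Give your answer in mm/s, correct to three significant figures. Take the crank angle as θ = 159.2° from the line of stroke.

ω = 25.76 rad/s
For an in-line slider-crank, x = r cosθ + √(L² − r² sin²θ), so v = −rω sinθ·[1 + r cosθ/√(L² − r² sin²θ)].
With r = 0.1024 m, L = 0.2783 m, θ = 159.2°: √(L² − r² sin²θ) = 0.27591 m.
v = −0.1024·25.76·0.35511·[1 + 0.1024·-0.93483/0.27591] = -0.61173 m/s.
|v| = 0.61173 m/s = 611.73 mm/s.

612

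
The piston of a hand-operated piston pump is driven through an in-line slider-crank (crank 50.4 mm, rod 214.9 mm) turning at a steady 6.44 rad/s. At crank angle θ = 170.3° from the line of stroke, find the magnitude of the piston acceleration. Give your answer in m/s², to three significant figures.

1.60

ω = 6.44 rad/s
x(θ) = r cosθ + √(L² − r² sin²θ); with ω constant, a = ω²·d²x/dθ².
d²x/dθ² = −r cosθ − r²(cos2θ)/√u − r⁴ sin²2θ/(4u^{3/2}),  u = L² − r² sin²θ = 0.0461099 m².
Substituting r = 0.0504 m, L = 0.2149 m, θ = 170.3°: d²x/dθ² = +0.038504 m.
a = ω²·d²x/dθ² = (6.44)²·(+0.038504) = +1.5969 m/s²;  |a| = 1.5969 m/s².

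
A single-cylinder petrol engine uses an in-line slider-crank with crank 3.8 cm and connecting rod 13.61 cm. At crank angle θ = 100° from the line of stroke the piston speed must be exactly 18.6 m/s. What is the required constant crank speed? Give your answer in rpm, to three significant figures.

5000

For an in-line slider-crank, |v_piston| = rω|sinθ|·[1 + r cosθ/√(L² − r² sin²θ)].
With r = 0.038 m, L = 0.1361 m, θ = 100°: the bracketed kinematic factor |dx/dθ| = 0.035536 m.
ω = v/|dx/dθ| = 18.6/0.035536 = 523.42 rad/s.
N = 60ω/(2π) = 4998.3 rpm.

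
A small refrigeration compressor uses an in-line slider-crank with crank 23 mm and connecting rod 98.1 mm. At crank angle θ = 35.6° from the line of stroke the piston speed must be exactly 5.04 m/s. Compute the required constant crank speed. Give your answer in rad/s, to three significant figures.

316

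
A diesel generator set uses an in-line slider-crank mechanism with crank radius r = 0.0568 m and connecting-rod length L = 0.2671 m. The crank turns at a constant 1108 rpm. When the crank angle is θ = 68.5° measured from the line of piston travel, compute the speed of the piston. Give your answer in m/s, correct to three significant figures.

6.62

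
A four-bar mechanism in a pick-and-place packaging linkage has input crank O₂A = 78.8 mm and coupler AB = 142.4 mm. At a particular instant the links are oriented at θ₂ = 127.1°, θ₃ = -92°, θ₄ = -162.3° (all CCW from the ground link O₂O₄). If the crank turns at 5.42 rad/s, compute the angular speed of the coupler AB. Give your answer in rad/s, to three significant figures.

ω₂ = 5.42 rad/s
Differentiating the loop-closure r₂e^{iθ₂}+r₃e^{iθ₃}=r₁+r₄e^{iθ₄} gives r₂ω₂e^{iθ₂}+r₃ω₃e^{iθ₃}=r₄ω₄e^{iθ₄}.
Eliminating the other unknown: ω₃ = r₂ω₂ sin(θ₄−θ₂) / [r₃ sin(θ₃−θ₄)].
Numerator sine = +0.94322; denominator sine = +0.94147.
Result = 0.0788·5.42·(+0.94322) / (0.1424·(+0.94147)) = +3.0049 rad/s; magnitude 3.0049 rad/s.

3.00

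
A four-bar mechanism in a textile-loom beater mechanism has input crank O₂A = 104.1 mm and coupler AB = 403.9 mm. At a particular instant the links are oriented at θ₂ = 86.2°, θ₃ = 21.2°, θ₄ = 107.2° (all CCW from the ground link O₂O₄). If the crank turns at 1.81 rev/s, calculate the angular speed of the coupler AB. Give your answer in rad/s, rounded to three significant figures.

1.05

ω₂ = 11.37 rad/s (from 1.81 rev/s).
Differentiating the loop-closure r₂e^{iθ₂}+r₃e^{iθ₃}=r₁+r₄e^{iθ₄} gives r₂ω₂e^{iθ₂}+r₃ω₃e^{iθ₃}=r₄ω₄e^{iθ₄}.
Eliminating the other unknown: ω₃ = r₂ω₂ sin(θ₄−θ₂) / [r₃ sin(θ₃−θ₄)].
Numerator sine = +0.35837; denominator sine = -0.99756.
Result = 0.1041·11.37·(+0.35837) / (0.4039·(-0.99756)) = -1.053 rad/s; magnitude 1.053 rad/s.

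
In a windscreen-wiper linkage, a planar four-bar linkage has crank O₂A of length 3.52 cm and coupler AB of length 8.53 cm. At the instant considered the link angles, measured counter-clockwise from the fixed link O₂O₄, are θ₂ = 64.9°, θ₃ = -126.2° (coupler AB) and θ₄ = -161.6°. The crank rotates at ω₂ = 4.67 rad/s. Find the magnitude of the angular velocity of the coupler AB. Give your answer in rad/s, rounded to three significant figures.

2.41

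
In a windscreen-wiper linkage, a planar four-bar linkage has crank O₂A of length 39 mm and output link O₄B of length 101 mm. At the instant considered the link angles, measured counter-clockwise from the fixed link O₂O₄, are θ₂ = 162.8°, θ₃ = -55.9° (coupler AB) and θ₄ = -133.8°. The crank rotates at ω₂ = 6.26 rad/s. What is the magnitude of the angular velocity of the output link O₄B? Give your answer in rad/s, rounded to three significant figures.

ω₂ = 6.26 rad/s
Differentiating the loop-closure r₂e^{iθ₂}+r₃e^{iθ₃}=r₁+r₄e^{iθ₄} gives r₂ω₂e^{iθ₂}+r₃ω₃e^{iθ₃}=r₄ω₄e^{iθ₄}.
Eliminating the other unknown: ω₄ = r₂ω₂ sin(θ₂−θ₃) / [r₄ sin(θ₄−θ₃)].
Numerator sine = -0.62524; denominator sine = -0.97778.
Result = 0.039·6.26·(-0.62524) / (0.101·(-0.97778)) = +1.5457 rad/s; magnitude 1.5457 rad/s.

1.55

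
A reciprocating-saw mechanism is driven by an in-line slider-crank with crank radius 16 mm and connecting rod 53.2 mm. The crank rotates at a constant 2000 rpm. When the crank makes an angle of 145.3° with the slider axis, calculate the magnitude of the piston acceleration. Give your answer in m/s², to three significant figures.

497

ω = 2π·2000/60 = 209.4 rad/s
x(θ) = r cosθ + √(L² − r² sin²θ); with ω constant, a = ω²·d²x/dθ².
d²x/dθ² = −r cosθ − r²(cos2θ)/√u − r⁴ sin²2θ/(4u^{3/2}),  u = L² − r² sin²θ = 0.00274728 m².
Substituting r = 0.016 m, L = 0.0532 m, θ = 145.3°: d²x/dθ² = +0.011336 m.
a = ω²·d²x/dθ² = (209.4)²·(+0.011336) = +497.26 m/s²;  |a| = 497.26 m/s².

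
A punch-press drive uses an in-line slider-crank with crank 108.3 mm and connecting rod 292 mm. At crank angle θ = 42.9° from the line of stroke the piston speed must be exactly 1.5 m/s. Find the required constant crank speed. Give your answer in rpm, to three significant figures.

152

For an in-line slider-crank, |v_piston| = rω|sinθ|·[1 + r cosθ/√(L² − r² sin²θ)].
With r = 0.1083 m, L = 0.292 m, θ = 42.9°: the bracketed kinematic factor |dx/dθ| = 0.094422 m.
ω = v/|dx/dθ| = 1.5/0.094422 = 15.886 rad/s.
N = 60ω/(2π) = 151.7 rpm.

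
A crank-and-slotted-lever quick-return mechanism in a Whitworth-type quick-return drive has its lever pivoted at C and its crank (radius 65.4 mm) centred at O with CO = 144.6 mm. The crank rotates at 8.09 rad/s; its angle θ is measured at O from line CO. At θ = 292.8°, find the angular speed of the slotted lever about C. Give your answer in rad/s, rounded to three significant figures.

ω = 8.09 rad/s
Crank pin A relative to C: A = (d + r cosθ, r sinθ); lever angle φ = atan2(r sinθ, d + r cosθ).
Differentiating tanφ: φ̇ = rω(d cosθ + r)/(d² + r² + 2dr cosθ).
d² + r² + 2dr cosθ = |CA|² = 0.0325157 m²;  d cosθ + r = +0.12143 m.
|ω_lever| = |0.0654·8.09·+0.12143| / 0.0325157 = 1.976 rad/s.

1.98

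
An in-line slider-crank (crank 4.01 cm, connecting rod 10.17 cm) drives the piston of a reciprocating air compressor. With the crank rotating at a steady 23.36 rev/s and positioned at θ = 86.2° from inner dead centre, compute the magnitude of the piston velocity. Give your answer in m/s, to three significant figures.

6.04

ω = 2π·23.4 = 146.8 rad/s
For an in-line slider-crank, x = r cosθ + √(L² − r² sin²θ), so v = −rω sinθ·[1 + r cosθ/√(L² − r² sin²θ)].
With r = 0.0401 m, L = 0.1017 m, θ = 86.2°: √(L² − r² sin²θ) = 0.093498 m.
v = −0.0401·146.8·0.99780·[1 + 0.0401·0.06627/0.093498] = -6.0397 m/s.
|v| = 6.0397 m/s.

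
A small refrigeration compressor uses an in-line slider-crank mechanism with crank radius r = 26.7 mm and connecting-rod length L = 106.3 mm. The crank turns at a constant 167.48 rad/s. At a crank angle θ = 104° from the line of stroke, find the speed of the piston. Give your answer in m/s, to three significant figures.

4.07

ω = 167.5 rad/s
For an in-line slider-crank, x = r cosθ + √(L² − r² sin²θ), so v = −rω sinθ·[1 + r cosθ/√(L² − r² sin²θ)].
With r = 0.0267 m, L = 0.1063 m, θ = 104°: √(L² − r² sin²θ) = 0.10309 m.
v = −0.0267·167.5·0.97030·[1 + 0.0267·-0.24192/0.10309] = -4.067 m/s.
|v| = 4.067 m/s.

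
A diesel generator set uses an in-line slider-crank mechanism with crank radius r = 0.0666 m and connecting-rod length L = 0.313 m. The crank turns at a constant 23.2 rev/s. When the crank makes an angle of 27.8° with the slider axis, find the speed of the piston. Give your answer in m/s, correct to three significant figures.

5.38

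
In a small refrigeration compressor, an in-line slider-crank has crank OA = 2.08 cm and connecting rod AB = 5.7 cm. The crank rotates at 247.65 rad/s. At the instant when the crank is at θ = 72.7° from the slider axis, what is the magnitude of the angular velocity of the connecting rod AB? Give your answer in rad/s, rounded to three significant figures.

ω = 247.7 rad/s
The rod makes angle φ with the slider axis where L sinφ = r sinθ; differentiating, L cosφ·φ̇ = r ω cosθ.
L cosφ = √(L² − r² sin²θ) = 0.053429 m.
|ω_rod| = r ω |cosθ| / √(L² − r² sin²θ) = 0.0208·247.7·0.29737/0.053429 = 28.67 rad/s.

28.7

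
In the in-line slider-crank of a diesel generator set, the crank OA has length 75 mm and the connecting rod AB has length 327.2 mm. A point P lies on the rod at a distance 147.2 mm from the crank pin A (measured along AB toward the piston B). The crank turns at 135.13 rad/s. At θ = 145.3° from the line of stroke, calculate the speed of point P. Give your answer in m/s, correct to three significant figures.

6.99

ω = 135.1 rad/s.  Crank-pin speed |V_A| = rω = 10.135 m/s, perpendicular to OA.
Rod angle: sinφ = −(r/L) sinθ ⇒ φ = -7.498°; ω_rod = −rω cosθ/√(L²−r²sin²θ) = +25.685 rad/s.
V_P = V_A + ω_rod × AP, with AP = 0.1472 m along the rod.
Components: V_Px = −rω sinθ − a·ω_rod·sinφ = -5.2762 m/s;  V_Py = rω cosθ + a·ω_rod·cosφ = -4.5837 m/s.
|V_P| = √(V_Px² + V_Py²) = 6.9892 m/s.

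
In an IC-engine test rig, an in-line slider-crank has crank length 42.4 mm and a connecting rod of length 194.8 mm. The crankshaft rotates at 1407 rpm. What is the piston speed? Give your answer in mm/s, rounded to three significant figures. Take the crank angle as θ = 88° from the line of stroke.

ω = 2π·1407/60 = 147.3 rad/s
For an in-line slider-crank, x = r cosθ + √(L² − r² sin²θ), so v = −rω sinθ·[1 + r cosθ/√(L² − r² sin²θ)].
With r = 0.0424 m, L = 0.1948 m, θ = 88°: √(L² − r² sin²θ) = 0.19014 m.
v = −0.0424·147.3·0.99939·[1 + 0.0424·0.03490/0.19014] = -6.292 m/s.
|v| = 6.292 m/s = 6292 mm/s.

6290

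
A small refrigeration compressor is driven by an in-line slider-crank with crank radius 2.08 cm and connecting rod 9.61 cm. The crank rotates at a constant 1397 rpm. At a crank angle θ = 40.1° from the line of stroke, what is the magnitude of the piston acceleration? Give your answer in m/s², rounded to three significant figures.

ω = 2π·1397/60 = 146.3 rad/s
x(θ) = r cosθ + √(L² − r² sin²θ); with ω constant, a = ω²·d²x/dθ².
d²x/dθ² = −r cosθ − r²(cos2θ)/√u − r⁴ sin²2θ/(4u^{3/2}),  u = L² − r² sin²θ = 0.00905571 m².
Substituting r = 0.0208 m, L = 0.0961 m, θ = 40.1°: d²x/dθ² = -0.016737 m.
a = ω²·d²x/dθ² = (146.3)²·(-0.016737) = -358.2 m/s²;  |a| = 358.2 m/s².

358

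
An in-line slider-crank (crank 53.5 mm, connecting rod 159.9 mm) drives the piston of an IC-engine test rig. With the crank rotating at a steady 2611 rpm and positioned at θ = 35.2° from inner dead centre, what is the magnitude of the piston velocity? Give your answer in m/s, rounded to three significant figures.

ω = 2π·2611/60 = 273.4 rad/s
For an in-line slider-crank, x = r cosθ + √(L² − r² sin²θ), so v = −rω sinθ·[1 + r cosθ/√(L² − r² sin²θ)].
With r = 0.0535 m, L = 0.1599 m, θ = 35.2°: √(L² − r² sin²θ) = 0.1569 m.
v = −0.0535·273.4·0.57643·[1 + 0.0535·0.81714/0.1569] = -10.782 m/s.
|v| = 10.782 m/s.

10.8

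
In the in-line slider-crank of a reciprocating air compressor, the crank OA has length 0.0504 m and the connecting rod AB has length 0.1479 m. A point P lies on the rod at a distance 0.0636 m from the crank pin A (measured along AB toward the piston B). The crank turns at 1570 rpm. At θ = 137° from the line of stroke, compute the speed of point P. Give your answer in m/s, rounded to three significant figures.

ω = 164.4 rad/s.  Crank-pin speed |V_A| = rω = 8.2863 m/s, perpendicular to OA.
Rod angle: sinφ = −(r/L) sinθ ⇒ φ = -13.439°; ω_rod = −rω cosθ/√(L²−r²sin²θ) = +42.128 rad/s.
V_P = V_A + ω_rod × AP, with AP = 0.0636 m along the rod.
Components: V_Px = −rω sinθ − a·ω_rod·sinφ = -5.0285 m/s;  V_Py = rω cosθ + a·ω_rod·cosφ = -3.4542 m/s.
|V_P| = √(V_Px² + V_Py²) = 6.1006 m/s.

6.10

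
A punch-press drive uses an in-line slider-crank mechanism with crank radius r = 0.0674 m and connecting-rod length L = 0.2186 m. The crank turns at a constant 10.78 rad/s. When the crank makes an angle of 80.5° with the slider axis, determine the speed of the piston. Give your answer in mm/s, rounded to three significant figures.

755

ω = 10.78 rad/s
For an in-line slider-crank, x = r cosθ + √(L² − r² sin²θ), so v = −rω sinθ·[1 + r cosθ/√(L² − r² sin²θ)].
With r = 0.0674 m, L = 0.2186 m, θ = 80.5°: √(L² − r² sin²θ) = 0.20825 m.
v = −0.0674·10.78·0.98629·[1 + 0.0674·0.16505/0.20825] = -0.75489 m/s.
|v| = 0.75489 m/s = 754.89 mm/s.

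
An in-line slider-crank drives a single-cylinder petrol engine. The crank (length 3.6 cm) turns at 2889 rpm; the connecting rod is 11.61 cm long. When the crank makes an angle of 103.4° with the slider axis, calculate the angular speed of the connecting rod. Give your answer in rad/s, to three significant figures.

ω = 302.5 rad/s (converted from 2889 rpm).
The rod makes angle φ with the slider axis where L sinφ = r sinθ; differentiating, L cosφ·φ̇ = r ω cosθ.
L cosφ = √(L² − r² sin²θ) = 0.11069 m.
|ω_rod| = r ω |cosθ| / √(L² − r² sin²θ) = 0.036·302.5·0.23175/0.11069 = 22.802 rad/s.

22.8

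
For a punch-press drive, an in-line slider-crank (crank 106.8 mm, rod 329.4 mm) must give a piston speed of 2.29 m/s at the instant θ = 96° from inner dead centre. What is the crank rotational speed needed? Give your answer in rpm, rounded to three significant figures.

214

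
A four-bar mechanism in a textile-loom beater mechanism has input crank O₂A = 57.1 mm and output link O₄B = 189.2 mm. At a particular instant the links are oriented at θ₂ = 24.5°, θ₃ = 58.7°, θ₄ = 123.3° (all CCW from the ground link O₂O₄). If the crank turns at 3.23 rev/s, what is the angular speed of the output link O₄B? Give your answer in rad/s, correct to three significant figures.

3.81

ω₂ = 20.29 rad/s (from 3.23 rev/s).
Differentiating the loop-closure r₂e^{iθ₂}+r₃e^{iθ₃}=r₁+r₄e^{iθ₄} gives r₂ω₂e^{iθ₂}+r₃ω₃e^{iθ₃}=r₄ω₄e^{iθ₄}.
Eliminating the other unknown: ω₄ = r₂ω₂ sin(θ₂−θ₃) / [r₄ sin(θ₄−θ₃)].
Numerator sine = -0.56208; denominator sine = +0.90334.
Result = 0.0571·20.29·(-0.56208) / (0.1892·(+0.90334)) = -3.8111 rad/s; magnitude 3.8111 rad/s.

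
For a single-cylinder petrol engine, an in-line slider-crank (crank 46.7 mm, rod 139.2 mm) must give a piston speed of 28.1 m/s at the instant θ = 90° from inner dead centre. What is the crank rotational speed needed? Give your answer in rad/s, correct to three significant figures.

For an in-line slider-crank, |v_piston| = rω|sinθ|·[1 + r cosθ/√(L² − r² sin²θ)].
With r = 0.0467 m, L = 0.1392 m, θ = 90°: the bracketed kinematic factor |dx/dθ| = 0.0467 m.
ω = v/|dx/dθ| = 28.1/0.0467 = 601.71 rad/s.

602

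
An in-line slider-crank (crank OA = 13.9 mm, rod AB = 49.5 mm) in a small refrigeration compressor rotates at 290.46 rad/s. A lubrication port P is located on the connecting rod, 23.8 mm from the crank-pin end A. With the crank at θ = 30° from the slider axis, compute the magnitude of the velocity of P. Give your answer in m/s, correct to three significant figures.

2.90

ω = 290.5 rad/s.  Crank-pin speed |V_A| = rω = 4.0374 m/s, perpendicular to OA.
Rod angle: sinφ = −(r/L) sinθ ⇒ φ = -8.071°; ω_rod = −rω cosθ/√(L²−r²sin²θ) = -71.343 rad/s.
V_P = V_A + ω_rod × AP, with AP = 0.0238 m along the rod.
Components: V_Px = −rω sinθ − a·ω_rod·sinφ = -2.2571 m/s;  V_Py = rω cosθ + a·ω_rod·cosφ = +1.8153 m/s.
|V_P| = √(V_Px² + V_Py²) = 2.8965 m/s.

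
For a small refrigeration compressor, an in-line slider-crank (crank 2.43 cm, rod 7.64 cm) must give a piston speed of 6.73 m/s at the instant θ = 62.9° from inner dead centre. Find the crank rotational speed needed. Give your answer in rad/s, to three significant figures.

270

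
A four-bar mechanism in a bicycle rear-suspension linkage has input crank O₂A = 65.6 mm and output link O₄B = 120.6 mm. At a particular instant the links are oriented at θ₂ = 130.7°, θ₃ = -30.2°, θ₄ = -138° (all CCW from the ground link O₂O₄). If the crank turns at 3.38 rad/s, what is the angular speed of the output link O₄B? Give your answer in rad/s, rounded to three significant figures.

0.632

ω₂ = 3.38 rad/s
Differentiating the loop-closure r₂e^{iθ₂}+r₃e^{iθ₃}=r₁+r₄e^{iθ₄} gives r₂ω₂e^{iθ₂}+r₃ω₃e^{iθ₃}=r₄ω₄e^{iθ₄}.
Eliminating the other unknown: ω₄ = r₂ω₂ sin(θ₂−θ₃) / [r₄ sin(θ₄−θ₃)].
Numerator sine = +0.32722; denominator sine = -0.95213.
Result = 0.0656·3.38·(+0.32722) / (0.1206·(-0.95213)) = -0.63185 rad/s; magnitude 0.63185 rad/s.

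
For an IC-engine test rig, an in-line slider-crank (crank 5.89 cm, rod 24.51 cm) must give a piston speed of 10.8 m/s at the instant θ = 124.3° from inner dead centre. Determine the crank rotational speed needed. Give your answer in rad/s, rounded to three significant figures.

258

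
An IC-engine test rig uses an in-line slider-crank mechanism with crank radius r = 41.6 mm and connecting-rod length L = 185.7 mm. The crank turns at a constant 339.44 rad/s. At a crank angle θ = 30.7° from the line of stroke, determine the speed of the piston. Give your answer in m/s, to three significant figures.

ω = 339.4 rad/s
For an in-line slider-crank, x = r cosθ + √(L² − r² sin²θ), so v = −rω sinθ·[1 + r cosθ/√(L² − r² sin²θ)].
With r = 0.0416 m, L = 0.1857 m, θ = 30.7°: √(L² − r² sin²θ) = 0.18448 m.
v = −0.0416·339.4·0.51054·[1 + 0.0416·0.85985/0.18448] = -8.6071 m/s.
|v| = 8.6071 m/s.

8.61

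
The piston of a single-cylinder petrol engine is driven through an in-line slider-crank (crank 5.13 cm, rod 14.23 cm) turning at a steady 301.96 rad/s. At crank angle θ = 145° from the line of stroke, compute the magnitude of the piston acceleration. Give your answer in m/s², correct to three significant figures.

3190

ω = 302 rad/s
x(θ) = r cosθ + √(L² − r² sin²θ); with ω constant, a = ω²·d²x/dθ².
d²x/dθ² = −r cosθ − r²(cos2θ)/√u − r⁴ sin²2θ/(4u^{3/2}),  u = L² − r² sin²θ = 0.0193835 m².
Substituting r = 0.0513 m, L = 0.1423 m, θ = 145°: d²x/dθ² = +0.034991 m.
a = ω²·d²x/dθ² = (302)²·(+0.034991) = +3190.5 m/s²;  |a| = 3190.5 m/s².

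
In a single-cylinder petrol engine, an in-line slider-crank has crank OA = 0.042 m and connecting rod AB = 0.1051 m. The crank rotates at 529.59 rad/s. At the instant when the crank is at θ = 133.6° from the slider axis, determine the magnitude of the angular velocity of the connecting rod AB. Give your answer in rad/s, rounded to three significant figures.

152

ω = 529.6 rad/s
The rod makes angle φ with the slider axis where L sinφ = r sinθ; differentiating, L cosφ·φ̇ = r ω cosθ.
L cosφ = √(L² − r² sin²θ) = 0.1006 m.
|ω_rod| = r ω |cosθ| / √(L² − r² sin²θ) = 0.042·529.6·0.68962/0.1006 = 152.47 rad/s.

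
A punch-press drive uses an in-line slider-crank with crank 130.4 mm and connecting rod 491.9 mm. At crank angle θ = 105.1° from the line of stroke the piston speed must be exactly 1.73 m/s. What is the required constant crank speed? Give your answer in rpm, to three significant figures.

For an in-line slider-crank, |v_piston| = rω|sinθ|·[1 + r cosθ/√(L² − r² sin²θ)].
With r = 0.1304 m, L = 0.4919 m, θ = 105.1°: the bracketed kinematic factor |dx/dθ| = 0.1169 m.
ω = v/|dx/dθ| = 1.73/0.1169 = 14.798 rad/s.
N = 60ω/(2π) = 141.32 rpm.

141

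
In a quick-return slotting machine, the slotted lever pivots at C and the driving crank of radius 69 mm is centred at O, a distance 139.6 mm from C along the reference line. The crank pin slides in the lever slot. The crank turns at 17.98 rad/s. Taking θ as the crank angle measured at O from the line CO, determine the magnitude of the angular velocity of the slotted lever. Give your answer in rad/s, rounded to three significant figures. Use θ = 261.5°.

ω = 17.98 rad/s
Crank pin A relative to C: A = (d + r cosθ, r sinθ); lever angle φ = atan2(r sinθ, d + r cosθ).
Differentiating tanφ: φ̇ = rω(d cosθ + r)/(d² + r² + 2dr cosθ).
d² + r² + 2dr cosθ = |CA|² = 0.0214016 m²;  d cosθ + r = +0.048366 m.
|ω_lever| = |0.069·17.98·+0.048366| / 0.0214016 = 2.8037 rad/s.

2.80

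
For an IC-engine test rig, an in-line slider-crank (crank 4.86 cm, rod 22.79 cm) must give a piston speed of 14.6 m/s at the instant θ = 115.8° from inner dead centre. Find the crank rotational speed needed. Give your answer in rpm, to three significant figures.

For an in-line slider-crank, |v_piston| = rω|sinθ|·[1 + r cosθ/√(L² − r² sin²θ)].
With r = 0.0486 m, L = 0.2279 m, θ = 115.8°: the bracketed kinematic factor |dx/dθ| = 0.039617 m.
ω = v/|dx/dθ| = 14.6/0.039617 = 368.52 rad/s.
N = 60ω/(2π) = 3519.2 rpm.

3520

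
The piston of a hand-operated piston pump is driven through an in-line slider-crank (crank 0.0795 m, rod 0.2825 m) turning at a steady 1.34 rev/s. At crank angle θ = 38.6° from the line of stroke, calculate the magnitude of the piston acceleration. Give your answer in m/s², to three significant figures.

ω = 2π·1.34 = 8.419 rad/s
x(θ) = r cosθ + √(L² − r² sin²θ); with ω constant, a = ω²·d²x/dθ².
d²x/dθ² = −r cosθ − r²(cos2θ)/√u − r⁴ sin²2θ/(4u^{3/2}),  u = L² − r² sin²θ = 0.0773462 m².
Substituting r = 0.0795 m, L = 0.2825 m, θ = 38.6°: d²x/dθ² = -0.067607 m.
a = ω²·d²x/dθ² = (8.419)²·(-0.067607) = -4.7925 m/s²;  |a| = 4.7925 m/s².

4.79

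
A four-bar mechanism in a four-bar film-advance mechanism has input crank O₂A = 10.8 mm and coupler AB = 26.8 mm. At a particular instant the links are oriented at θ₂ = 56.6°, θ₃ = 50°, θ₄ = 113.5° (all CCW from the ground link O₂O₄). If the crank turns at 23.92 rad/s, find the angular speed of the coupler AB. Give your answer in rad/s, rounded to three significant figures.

ω₂ = 23.92 rad/s
Differentiating the loop-closure r₂e^{iθ₂}+r₃e^{iθ₃}=r₁+r₄e^{iθ₄} gives r₂ω₂e^{iθ₂}+r₃ω₃e^{iθ₃}=r₄ω₄e^{iθ₄}.
Eliminating the other unknown: ω₃ = r₂ω₂ sin(θ₄−θ₂) / [r₃ sin(θ₃−θ₄)].
Numerator sine = +0.83772; denominator sine = -0.89493.
Result = 0.0108·23.92·(+0.83772) / (0.0268·(-0.89493)) = -9.0231 rad/s; magnitude 9.0231 rad/s.

9.02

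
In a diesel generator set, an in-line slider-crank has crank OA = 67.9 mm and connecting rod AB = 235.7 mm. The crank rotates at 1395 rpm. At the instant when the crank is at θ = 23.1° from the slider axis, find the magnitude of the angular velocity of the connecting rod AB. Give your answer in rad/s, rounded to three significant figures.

39.0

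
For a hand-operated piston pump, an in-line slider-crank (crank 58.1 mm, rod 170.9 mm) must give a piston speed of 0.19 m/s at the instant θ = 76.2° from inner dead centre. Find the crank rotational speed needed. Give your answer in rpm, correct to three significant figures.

29.6

For an in-line slider-crank, |v_piston| = rω|sinθ|·[1 + r cosθ/√(L² − r² sin²θ)].
With r = 0.0581 m, L = 0.1709 m, θ = 76.2°: the bracketed kinematic factor |dx/dθ| = 0.06127 m.
ω = v/|dx/dθ| = 0.19/0.06127 = 3.101 rad/s.
N = 60ω/(2π) = 29.613 rpm.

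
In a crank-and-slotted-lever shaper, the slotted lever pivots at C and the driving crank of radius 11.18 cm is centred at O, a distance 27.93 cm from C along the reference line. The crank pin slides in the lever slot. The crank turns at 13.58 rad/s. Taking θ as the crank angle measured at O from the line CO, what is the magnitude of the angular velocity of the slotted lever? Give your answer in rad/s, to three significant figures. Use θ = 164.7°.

7.90

ω = 13.58 rad/s
Crank pin A relative to C: A = (d + r cosθ, r sinθ); lever angle φ = atan2(r sinθ, d + r cosθ).
Differentiating tanφ: φ̇ = rω(d cosθ + r)/(d² + r² + 2dr cosθ).
d² + r² + 2dr cosθ = |CA|² = 0.0302697 m²;  d cosθ + r = -0.1576 m.
|ω_lever| = |0.1118·13.58·-0.1576| / 0.0302697 = 7.9048 rad/s.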